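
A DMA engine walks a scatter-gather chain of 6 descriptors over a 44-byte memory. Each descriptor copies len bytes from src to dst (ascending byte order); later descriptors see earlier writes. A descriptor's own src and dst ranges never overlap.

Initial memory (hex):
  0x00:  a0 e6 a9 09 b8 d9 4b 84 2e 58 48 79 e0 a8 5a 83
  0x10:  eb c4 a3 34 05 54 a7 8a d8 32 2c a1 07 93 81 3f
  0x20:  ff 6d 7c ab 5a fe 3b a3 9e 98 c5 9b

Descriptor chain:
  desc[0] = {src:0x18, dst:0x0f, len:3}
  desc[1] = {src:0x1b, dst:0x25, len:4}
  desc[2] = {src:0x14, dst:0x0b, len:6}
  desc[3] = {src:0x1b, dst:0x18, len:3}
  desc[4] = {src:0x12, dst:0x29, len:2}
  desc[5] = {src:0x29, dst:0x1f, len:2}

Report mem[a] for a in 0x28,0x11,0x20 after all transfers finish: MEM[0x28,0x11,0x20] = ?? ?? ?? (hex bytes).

[0] 0x18->0x0f len=3 : d8 32 2c
[1] 0x1b->0x25 len=4 : a1 07 93 81
[2] 0x14->0x0b len=6 : 05 54 a7 8a d8 32
[3] 0x1b->0x18 len=3 : a1 07 93
[4] 0x12->0x29 len=2 : a3 34
[5] 0x29->0x1f len=2 : a3 34
query mem[0x28]=0x81, mem[0x11]=0x2c, mem[0x20]=0x34

MEM[0x28,0x11,0x20] = 81 2c 34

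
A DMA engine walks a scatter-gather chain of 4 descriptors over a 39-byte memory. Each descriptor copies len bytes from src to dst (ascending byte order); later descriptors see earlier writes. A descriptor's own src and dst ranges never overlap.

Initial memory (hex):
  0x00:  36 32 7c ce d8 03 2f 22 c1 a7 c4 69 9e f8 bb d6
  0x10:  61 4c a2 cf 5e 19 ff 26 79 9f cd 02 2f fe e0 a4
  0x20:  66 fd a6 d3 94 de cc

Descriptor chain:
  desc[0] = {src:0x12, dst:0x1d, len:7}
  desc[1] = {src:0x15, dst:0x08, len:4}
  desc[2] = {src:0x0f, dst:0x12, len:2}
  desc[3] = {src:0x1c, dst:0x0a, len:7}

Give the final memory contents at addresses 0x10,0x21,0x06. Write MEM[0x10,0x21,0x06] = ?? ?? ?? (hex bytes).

MEM[0x10,0x21,0x06] = 26 ff 2f

#0 dst[0x1d+7] := {0xa2,0xcf,0x5e,0x19,0xff,0x26,0x79}
#1 dst[0x08+4] := {0x19,0xff,0x26,0x79}
#2 dst[0x12+2] := {0xd6,0x61}
#3 dst[0x0a+7] := {0x2f,0xa2,0xcf,0x5e,0x19,0xff,0x26}
query mem[0x10]=0x26, mem[0x21]=0xff, mem[0x06]=0x2f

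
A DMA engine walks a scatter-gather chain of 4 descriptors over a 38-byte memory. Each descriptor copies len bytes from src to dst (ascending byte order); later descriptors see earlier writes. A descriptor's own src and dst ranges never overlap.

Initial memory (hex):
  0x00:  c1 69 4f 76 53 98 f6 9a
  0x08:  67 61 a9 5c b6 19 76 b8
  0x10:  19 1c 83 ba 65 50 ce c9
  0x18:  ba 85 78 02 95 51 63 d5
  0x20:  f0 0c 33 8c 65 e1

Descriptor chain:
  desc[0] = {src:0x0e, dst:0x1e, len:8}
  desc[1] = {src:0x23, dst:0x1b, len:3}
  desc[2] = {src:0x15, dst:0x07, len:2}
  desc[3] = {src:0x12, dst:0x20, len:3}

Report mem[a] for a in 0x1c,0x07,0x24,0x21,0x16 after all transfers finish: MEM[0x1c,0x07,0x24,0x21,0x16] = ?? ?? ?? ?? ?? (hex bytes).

D0: mem[0x1e..0x25] <- [76 b8 19 1c 83 ba 65 50]
D1: mem[0x1b..0x1d] <- [ba 65 50]
D2: mem[0x07..0x08] <- [50 ce]
D3: mem[0x20..0x22] <- [83 ba 65]
query mem[0x1c]=0x65, mem[0x07]=0x50, mem[0x24]=0x65, mem[0x21]=0xba, mem[0x16]=0xce

MEM[0x1c,0x07,0x24,0x21,0x16] = 65 50 65 ba ce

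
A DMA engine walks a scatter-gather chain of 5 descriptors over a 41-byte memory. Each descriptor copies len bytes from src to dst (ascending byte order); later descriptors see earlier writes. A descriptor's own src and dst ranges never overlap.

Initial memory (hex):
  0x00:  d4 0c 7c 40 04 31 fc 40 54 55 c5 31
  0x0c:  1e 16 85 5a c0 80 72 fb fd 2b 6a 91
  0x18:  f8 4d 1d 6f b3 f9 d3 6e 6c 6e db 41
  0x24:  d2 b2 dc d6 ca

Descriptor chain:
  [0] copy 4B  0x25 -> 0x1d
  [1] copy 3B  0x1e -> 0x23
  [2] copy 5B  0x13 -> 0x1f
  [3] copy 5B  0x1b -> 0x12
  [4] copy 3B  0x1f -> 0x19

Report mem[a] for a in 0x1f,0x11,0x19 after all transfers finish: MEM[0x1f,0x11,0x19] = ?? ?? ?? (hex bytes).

[0] 0x25->0x1d len=4 : b2 dc d6 ca
[1] 0x1e->0x23 len=3 : dc d6 ca
[2] 0x13->0x1f len=5 : fb fd 2b 6a 91
[3] 0x1b->0x12 len=5 : 6f b3 b2 dc fb
[4] 0x1f->0x19 len=3 : fb fd 2b
query mem[0x1f]=0xfb, mem[0x11]=0x80, mem[0x19]=0xfb

MEM[0x1f,0x11,0x19] = fb 80 fb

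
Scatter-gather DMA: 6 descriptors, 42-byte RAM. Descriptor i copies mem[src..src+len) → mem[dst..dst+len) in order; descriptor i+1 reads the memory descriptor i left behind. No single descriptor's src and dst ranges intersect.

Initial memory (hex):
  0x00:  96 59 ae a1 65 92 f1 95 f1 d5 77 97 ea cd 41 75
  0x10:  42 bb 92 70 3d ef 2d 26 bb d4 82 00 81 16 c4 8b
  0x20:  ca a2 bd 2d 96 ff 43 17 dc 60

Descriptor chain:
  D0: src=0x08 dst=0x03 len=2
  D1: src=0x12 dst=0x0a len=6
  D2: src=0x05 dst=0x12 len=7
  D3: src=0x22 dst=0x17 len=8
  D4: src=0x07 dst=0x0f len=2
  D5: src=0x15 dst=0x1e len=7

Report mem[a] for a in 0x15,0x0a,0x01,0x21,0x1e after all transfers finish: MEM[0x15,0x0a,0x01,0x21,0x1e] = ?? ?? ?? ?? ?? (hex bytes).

#0 dst[0x03+2] := {0xf1,0xd5}
#1 dst[0x0a+6] := {0x92,0x70,0x3d,0xef,0x2d,0x26}
#2 dst[0x12+7] := {0x92,0xf1,0x95,0xf1,0xd5,0x92,0x70}
#3 dst[0x17+8] := {0xbd,0x2d,0x96,0xff,0x43,0x17,0xdc,0x60}
#4 dst[0x0f+2] := {0x95,0xf1}
#5 dst[0x1e+7] := {0xf1,0xd5,0xbd,0x2d,0x96,0xff,0x43}
query mem[0x15]=0xf1, mem[0x0a]=0x92, mem[0x01]=0x59, mem[0x21]=0x2d, mem[0x1e]=0xf1

MEM[0x15,0x0a,0x01,0x21,0x1e] = f1 92 59 2d f1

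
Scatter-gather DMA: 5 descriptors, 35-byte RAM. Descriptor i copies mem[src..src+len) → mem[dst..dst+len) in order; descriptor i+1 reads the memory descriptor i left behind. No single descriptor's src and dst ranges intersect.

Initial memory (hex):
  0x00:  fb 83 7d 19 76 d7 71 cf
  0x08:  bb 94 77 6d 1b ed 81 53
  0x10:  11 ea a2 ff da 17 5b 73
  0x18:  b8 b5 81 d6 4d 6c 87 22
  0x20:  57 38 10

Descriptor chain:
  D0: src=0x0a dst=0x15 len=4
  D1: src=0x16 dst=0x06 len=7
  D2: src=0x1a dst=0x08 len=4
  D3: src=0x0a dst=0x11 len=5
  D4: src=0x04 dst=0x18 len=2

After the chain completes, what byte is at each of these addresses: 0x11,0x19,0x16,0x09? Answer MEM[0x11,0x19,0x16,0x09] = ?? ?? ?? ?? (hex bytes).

MEM[0x11,0x19,0x16,0x09] = 4d d7 6d d6

#0 dst[0x15+4] := {0x77,0x6d,0x1b,0xed}
#1 dst[0x06+7] := {0x6d,0x1b,0xed,0xb5,0x81,0xd6,0x4d}
#2 dst[0x08+4] := {0x81,0xd6,0x4d,0x6c}
#3 dst[0x11+5] := {0x4d,0x6c,0x4d,0xed,0x81}
#4 dst[0x18+2] := {0x76,0xd7}
query mem[0x11]=0x4d, mem[0x19]=0xd7, mem[0x16]=0x6d, mem[0x09]=0xd6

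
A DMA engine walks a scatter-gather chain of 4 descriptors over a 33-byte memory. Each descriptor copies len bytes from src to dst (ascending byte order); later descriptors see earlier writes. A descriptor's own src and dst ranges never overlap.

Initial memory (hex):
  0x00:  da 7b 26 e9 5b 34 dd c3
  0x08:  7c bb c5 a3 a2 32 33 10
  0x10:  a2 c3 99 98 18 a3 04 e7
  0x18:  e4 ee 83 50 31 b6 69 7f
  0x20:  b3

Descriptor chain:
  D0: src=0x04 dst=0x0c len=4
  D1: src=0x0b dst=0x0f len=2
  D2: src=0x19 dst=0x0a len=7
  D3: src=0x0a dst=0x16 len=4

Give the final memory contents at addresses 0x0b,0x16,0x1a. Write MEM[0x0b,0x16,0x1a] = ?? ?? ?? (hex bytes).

[0] 0x04->0x0c len=4 : 5b 34 dd c3
[1] 0x0b->0x0f len=2 : a3 5b
[2] 0x19->0x0a len=7 : ee 83 50 31 b6 69 7f
[3] 0x0a->0x16 len=4 : ee 83 50 31
query mem[0x0b]=0x83, mem[0x16]=0xee, mem[0x1a]=0x83

MEM[0x0b,0x16,0x1a] = 83 ee 83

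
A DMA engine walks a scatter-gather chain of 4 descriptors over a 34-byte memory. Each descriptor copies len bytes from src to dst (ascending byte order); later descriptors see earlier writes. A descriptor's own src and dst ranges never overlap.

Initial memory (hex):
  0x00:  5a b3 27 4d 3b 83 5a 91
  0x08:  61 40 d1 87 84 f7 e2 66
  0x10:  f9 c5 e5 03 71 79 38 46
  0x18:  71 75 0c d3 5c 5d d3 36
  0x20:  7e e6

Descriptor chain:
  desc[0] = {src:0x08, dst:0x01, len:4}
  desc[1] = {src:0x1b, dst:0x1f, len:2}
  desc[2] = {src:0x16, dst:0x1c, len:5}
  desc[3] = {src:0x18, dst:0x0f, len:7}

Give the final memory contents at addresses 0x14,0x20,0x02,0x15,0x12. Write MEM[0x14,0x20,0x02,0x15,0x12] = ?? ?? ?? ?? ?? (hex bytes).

MEM[0x14,0x20,0x02,0x15,0x12] = 46 0c 40 71 d3

  after D0: wrote 4B at 0x01 = 6140d187
  after D1: wrote 2B at 0x1f = d35c
  after D2: wrote 5B at 0x1c = 384671750c
  after D3: wrote 7B at 0x0f = 71750cd3384671
query mem[0x14]=0x46, mem[0x20]=0x0c, mem[0x02]=0x40, mem[0x15]=0x71, mem[0x12]=0xd3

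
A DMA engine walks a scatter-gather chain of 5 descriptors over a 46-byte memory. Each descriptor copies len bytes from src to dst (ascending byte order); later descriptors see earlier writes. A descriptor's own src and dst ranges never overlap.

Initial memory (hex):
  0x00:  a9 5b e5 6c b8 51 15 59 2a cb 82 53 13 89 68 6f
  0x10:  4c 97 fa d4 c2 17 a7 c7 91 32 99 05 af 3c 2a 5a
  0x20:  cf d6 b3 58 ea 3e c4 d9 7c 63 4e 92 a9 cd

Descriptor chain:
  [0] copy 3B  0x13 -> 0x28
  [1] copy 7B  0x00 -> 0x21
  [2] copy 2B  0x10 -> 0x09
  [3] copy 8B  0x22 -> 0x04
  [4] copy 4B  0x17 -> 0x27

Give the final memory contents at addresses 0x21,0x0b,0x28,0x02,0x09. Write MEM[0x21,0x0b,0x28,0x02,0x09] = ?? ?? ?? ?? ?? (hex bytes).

MEM[0x21,0x0b,0x28,0x02,0x09] = a9 c2 91 e5 15

#0 dst[0x28+3] := {0xd4,0xc2,0x17}
#1 dst[0x21+7] := {0xa9,0x5b,0xe5,0x6c,0xb8,0x51,0x15}
#2 dst[0x09+2] := {0x4c,0x97}
#3 dst[0x04+8] := {0x5b,0xe5,0x6c,0xb8,0x51,0x15,0xd4,0xc2}
#4 dst[0x27+4] := {0xc7,0x91,0x32,0x99}
query mem[0x21]=0xa9, mem[0x0b]=0xc2, mem[0x28]=0x91, mem[0x02]=0xe5, mem[0x09]=0x15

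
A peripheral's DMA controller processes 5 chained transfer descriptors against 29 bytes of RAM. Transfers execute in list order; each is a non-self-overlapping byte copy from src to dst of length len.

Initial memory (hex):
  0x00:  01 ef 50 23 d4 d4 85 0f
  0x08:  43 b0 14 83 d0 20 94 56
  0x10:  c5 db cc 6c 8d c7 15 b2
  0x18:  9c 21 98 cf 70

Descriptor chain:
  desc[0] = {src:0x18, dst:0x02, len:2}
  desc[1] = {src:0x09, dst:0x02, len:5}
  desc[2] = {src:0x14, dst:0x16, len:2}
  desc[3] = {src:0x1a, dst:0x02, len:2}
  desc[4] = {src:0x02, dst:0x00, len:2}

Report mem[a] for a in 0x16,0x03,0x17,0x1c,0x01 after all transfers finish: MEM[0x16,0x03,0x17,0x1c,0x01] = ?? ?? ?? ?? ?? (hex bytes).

MEM[0x16,0x03,0x17,0x1c,0x01] = 8d cf c7 70 cf

  after D0: wrote 2B at 0x02 = 9c21
  after D1: wrote 5B at 0x02 = b01483d020
  after D2: wrote 2B at 0x16 = 8dc7
  after D3: wrote 2B at 0x02 = 98cf
  after D4: wrote 2B at 0x00 = 98cf
query mem[0x16]=0x8d, mem[0x03]=0xcf, mem[0x17]=0xc7, mem[0x1c]=0x70, mem[0x01]=0xcf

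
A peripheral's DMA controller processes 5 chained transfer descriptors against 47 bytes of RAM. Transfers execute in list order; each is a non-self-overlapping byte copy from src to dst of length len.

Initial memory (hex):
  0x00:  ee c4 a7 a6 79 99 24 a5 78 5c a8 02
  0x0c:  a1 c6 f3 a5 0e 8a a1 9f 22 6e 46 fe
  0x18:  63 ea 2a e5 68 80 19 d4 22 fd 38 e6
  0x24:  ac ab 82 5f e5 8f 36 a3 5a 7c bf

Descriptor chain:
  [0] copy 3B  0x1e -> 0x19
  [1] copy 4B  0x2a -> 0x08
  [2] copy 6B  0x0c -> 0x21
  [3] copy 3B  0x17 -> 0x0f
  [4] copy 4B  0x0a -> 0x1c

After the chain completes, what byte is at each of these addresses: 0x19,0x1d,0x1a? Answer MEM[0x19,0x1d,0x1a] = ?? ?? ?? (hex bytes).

D0: mem[0x19..0x1b] <- [19 d4 22]
D1: mem[0x08..0x0b] <- [36 a3 5a 7c]
D2: mem[0x21..0x26] <- [a1 c6 f3 a5 0e 8a]
D3: mem[0x0f..0x11] <- [fe 63 19]
D4: mem[0x1c..0x1f] <- [5a 7c a1 c6]
query mem[0x19]=0x19, mem[0x1d]=0x7c, mem[0x1a]=0xd4

MEM[0x19,0x1d,0x1a] = 19 7c d4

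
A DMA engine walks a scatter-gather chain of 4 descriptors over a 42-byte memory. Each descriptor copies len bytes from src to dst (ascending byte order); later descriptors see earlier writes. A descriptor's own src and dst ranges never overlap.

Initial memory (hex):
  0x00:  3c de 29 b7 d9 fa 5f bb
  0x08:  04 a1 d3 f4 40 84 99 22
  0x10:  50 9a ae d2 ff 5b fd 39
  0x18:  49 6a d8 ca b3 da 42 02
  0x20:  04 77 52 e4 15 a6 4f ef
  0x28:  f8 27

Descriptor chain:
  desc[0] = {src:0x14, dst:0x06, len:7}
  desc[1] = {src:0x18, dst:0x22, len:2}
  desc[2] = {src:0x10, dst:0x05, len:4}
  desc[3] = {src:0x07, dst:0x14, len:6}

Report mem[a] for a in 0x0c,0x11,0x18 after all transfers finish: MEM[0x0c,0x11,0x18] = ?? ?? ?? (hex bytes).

MEM[0x0c,0x11,0x18] = d8 9a 6a

#0 dst[0x06+7] := {0xff,0x5b,0xfd,0x39,0x49,0x6a,0xd8}
#1 dst[0x22+2] := {0x49,0x6a}
#2 dst[0x05+4] := {0x50,0x9a,0xae,0xd2}
#3 dst[0x14+6] := {0xae,0xd2,0x39,0x49,0x6a,0xd8}
query mem[0x0c]=0xd8, mem[0x11]=0x9a, mem[0x18]=0x6a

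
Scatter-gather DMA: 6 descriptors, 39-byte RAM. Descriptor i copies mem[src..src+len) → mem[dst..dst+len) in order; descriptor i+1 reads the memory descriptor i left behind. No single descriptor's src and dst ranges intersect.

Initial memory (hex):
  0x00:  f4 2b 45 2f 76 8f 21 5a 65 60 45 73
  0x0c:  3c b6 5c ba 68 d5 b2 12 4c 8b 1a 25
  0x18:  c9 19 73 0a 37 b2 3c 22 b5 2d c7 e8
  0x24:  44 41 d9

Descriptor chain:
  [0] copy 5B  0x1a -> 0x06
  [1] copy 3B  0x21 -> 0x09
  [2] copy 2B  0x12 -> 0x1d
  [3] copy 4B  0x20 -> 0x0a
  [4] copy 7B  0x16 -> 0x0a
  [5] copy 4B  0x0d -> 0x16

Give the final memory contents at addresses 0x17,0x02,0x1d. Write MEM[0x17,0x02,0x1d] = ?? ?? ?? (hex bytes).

D0: mem[0x06..0x0a] <- [73 0a 37 b2 3c]
D1: mem[0x09..0x0b] <- [2d c7 e8]
D2: mem[0x1d..0x1e] <- [b2 12]
D3: mem[0x0a..0x0d] <- [b5 2d c7 e8]
D4: mem[0x0a..0x10] <- [1a 25 c9 19 73 0a 37]
D5: mem[0x16..0x19] <- [19 73 0a 37]
query mem[0x17]=0x73, mem[0x02]=0x45, mem[0x1d]=0xb2

MEM[0x17,0x02,0x1d] = 73 45 b2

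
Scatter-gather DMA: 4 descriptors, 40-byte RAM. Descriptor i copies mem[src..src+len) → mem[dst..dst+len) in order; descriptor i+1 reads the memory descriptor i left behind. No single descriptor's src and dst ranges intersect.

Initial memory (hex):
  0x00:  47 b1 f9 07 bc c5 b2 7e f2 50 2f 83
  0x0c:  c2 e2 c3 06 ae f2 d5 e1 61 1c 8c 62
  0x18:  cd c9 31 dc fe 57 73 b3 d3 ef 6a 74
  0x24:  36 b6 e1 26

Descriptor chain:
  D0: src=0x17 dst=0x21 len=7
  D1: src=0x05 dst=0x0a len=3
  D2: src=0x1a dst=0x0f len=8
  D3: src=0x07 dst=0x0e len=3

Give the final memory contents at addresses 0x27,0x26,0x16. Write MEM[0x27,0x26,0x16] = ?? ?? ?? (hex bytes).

  after D0: wrote 7B at 0x21 = 62cdc931dcfe57
  after D1: wrote 3B at 0x0a = c5b27e
  after D2: wrote 8B at 0x0f = 31dcfe5773b3d362
  after D3: wrote 3B at 0x0e = 7ef250
query mem[0x27]=0x57, mem[0x26]=0xfe, mem[0x16]=0x62

MEM[0x27,0x26,0x16] = 57 fe 62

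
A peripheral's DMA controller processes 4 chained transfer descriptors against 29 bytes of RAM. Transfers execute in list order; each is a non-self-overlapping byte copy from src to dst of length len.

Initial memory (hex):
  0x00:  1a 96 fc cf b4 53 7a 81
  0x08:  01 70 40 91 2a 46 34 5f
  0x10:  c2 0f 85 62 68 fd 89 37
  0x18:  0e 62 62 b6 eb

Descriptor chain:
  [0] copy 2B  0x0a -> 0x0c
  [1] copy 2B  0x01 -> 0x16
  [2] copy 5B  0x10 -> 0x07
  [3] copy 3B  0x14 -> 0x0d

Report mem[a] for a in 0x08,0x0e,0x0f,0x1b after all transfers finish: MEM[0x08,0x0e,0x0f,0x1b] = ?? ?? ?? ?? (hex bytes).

MEM[0x08,0x0e,0x0f,0x1b] = 0f fd 96 b6

D0: mem[0x0c..0x0d] <- [40 91]
D1: mem[0x16..0x17] <- [96 fc]
D2: mem[0x07..0x0b] <- [c2 0f 85 62 68]
D3: mem[0x0d..0x0f] <- [68 fd 96]
query mem[0x08]=0x0f, mem[0x0e]=0xfd, mem[0x0f]=0x96, mem[0x1b]=0xb6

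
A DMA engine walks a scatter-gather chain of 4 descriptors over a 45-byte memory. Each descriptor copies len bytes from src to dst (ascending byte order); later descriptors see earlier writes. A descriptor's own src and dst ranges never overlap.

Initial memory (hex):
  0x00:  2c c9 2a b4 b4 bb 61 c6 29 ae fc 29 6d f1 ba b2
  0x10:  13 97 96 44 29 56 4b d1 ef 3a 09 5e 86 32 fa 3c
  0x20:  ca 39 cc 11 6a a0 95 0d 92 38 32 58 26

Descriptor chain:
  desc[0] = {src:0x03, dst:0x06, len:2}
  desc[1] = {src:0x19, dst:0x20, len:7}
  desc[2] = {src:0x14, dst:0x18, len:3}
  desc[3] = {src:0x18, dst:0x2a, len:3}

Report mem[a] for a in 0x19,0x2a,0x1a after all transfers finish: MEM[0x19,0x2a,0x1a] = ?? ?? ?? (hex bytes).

#0 dst[0x06+2] := {0xb4,0xb4}
#1 dst[0x20+7] := {0x3a,0x09,0x5e,0x86,0x32,0xfa,0x3c}
#2 dst[0x18+3] := {0x29,0x56,0x4b}
#3 dst[0x2a+3] := {0x29,0x56,0x4b}
query mem[0x19]=0x56, mem[0x2a]=0x29, mem[0x1a]=0x4b

MEM[0x19,0x2a,0x1a] = 56 29 4b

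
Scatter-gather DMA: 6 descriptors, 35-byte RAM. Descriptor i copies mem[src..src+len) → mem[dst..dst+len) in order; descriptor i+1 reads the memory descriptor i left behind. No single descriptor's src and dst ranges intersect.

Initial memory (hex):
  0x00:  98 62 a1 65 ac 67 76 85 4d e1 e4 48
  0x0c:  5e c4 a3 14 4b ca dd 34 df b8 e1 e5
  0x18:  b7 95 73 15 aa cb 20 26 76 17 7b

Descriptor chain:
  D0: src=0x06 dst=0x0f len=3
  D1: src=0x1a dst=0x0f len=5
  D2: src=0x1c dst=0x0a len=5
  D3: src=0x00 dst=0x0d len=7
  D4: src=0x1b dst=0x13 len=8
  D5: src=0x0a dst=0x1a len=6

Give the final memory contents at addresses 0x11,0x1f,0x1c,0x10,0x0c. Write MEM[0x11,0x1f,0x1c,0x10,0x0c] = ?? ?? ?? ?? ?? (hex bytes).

D0: mem[0x0f..0x11] <- [76 85 4d]
D1: mem[0x0f..0x13] <- [73 15 aa cb 20]
D2: mem[0x0a..0x0e] <- [aa cb 20 26 76]
D3: mem[0x0d..0x13] <- [98 62 a1 65 ac 67 76]
D4: mem[0x13..0x1a] <- [15 aa cb 20 26 76 17 7b]
D5: mem[0x1a..0x1f] <- [aa cb 20 98 62 a1]
query mem[0x11]=0xac, mem[0x1f]=0xa1, mem[0x1c]=0x20, mem[0x10]=0x65, mem[0x0c]=0x20

MEM[0x11,0x1f,0x1c,0x10,0x0c] = ac a1 20 65 20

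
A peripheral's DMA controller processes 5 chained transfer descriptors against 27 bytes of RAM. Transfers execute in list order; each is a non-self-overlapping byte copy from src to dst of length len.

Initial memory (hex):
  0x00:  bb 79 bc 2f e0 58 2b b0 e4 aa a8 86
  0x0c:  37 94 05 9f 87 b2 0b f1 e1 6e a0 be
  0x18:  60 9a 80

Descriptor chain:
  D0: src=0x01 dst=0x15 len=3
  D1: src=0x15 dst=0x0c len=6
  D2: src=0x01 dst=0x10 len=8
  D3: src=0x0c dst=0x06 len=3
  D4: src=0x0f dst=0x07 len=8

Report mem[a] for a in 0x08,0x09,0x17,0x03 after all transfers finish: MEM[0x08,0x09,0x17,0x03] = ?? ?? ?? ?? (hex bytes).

MEM[0x08,0x09,0x17,0x03] = 79 bc e4 2f

#0 dst[0x15+3] := {0x79,0xbc,0x2f}
#1 dst[0x0c+6] := {0x79,0xbc,0x2f,0x60,0x9a,0x80}
#2 dst[0x10+8] := {0x79,0xbc,0x2f,0xe0,0x58,0x2b,0xb0,0xe4}
#3 dst[0x06+3] := {0x79,0xbc,0x2f}
#4 dst[0x07+8] := {0x60,0x79,0xbc,0x2f,0xe0,0x58,0x2b,0xb0}
query mem[0x08]=0x79, mem[0x09]=0xbc, mem[0x17]=0xe4, mem[0x03]=0x2f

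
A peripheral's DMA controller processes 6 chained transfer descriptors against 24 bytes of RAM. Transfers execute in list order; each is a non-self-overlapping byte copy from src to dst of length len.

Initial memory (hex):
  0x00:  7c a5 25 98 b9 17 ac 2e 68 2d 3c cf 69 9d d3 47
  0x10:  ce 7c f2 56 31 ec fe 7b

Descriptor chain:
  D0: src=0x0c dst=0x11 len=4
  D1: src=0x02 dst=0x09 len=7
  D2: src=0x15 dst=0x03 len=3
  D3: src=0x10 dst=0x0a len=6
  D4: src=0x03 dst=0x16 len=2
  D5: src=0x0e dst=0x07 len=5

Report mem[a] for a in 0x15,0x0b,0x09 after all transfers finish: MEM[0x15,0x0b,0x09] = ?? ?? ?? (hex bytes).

MEM[0x15,0x0b,0x09] = ec 9d ce

D0: mem[0x11..0x14] <- [69 9d d3 47]
D1: mem[0x09..0x0f] <- [25 98 b9 17 ac 2e 68]
D2: mem[0x03..0x05] <- [ec fe 7b]
D3: mem[0x0a..0x0f] <- [ce 69 9d d3 47 ec]
D4: mem[0x16..0x17] <- [ec fe]
D5: mem[0x07..0x0b] <- [47 ec ce 69 9d]
query mem[0x15]=0xec, mem[0x0b]=0x9d, mem[0x09]=0xce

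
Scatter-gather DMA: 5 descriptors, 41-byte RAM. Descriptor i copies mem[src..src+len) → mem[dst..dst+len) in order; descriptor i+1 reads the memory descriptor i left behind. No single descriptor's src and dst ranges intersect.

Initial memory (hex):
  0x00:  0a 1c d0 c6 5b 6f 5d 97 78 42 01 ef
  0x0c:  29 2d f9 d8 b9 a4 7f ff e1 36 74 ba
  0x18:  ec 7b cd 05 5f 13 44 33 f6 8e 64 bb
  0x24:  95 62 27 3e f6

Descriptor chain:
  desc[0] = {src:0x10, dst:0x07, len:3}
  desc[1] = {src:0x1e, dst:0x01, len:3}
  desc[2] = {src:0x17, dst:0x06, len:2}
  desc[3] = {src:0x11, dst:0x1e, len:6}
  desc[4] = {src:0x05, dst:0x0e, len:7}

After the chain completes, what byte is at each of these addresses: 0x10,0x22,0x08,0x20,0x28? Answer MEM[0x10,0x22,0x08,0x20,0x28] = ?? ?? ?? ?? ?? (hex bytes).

MEM[0x10,0x22,0x08,0x20,0x28] = ec 36 a4 ff f6

  after D0: wrote 3B at 0x07 = b9a47f
  after D1: wrote 3B at 0x01 = 4433f6
  after D2: wrote 2B at 0x06 = baec
  after D3: wrote 6B at 0x1e = a47fffe13674
  after D4: wrote 7B at 0x0e = 6fbaeca47f01ef
query mem[0x10]=0xec, mem[0x22]=0x36, mem[0x08]=0xa4, mem[0x20]=0xff, mem[0x28]=0xf6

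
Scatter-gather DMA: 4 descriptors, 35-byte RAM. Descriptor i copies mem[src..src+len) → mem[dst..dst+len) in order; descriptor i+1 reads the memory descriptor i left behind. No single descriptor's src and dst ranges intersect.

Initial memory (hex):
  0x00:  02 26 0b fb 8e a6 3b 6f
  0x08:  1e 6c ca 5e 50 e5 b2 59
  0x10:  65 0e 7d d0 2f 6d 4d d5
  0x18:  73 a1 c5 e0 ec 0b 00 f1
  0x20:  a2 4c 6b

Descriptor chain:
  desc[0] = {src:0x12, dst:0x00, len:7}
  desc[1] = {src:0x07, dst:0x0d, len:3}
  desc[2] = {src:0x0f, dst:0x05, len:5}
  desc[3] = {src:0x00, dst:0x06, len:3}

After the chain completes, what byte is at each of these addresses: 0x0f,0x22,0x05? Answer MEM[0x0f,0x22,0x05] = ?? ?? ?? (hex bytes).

MEM[0x0f,0x22,0x05] = 6c 6b 6c

[0] 0x12->0x00 len=7 : 7d d0 2f 6d 4d d5 73
[1] 0x07->0x0d len=3 : 6f 1e 6c
[2] 0x0f->0x05 len=5 : 6c 65 0e 7d d0
[3] 0x00->0x06 len=3 : 7d d0 2f
query mem[0x0f]=0x6c, mem[0x22]=0x6b, mem[0x05]=0x6c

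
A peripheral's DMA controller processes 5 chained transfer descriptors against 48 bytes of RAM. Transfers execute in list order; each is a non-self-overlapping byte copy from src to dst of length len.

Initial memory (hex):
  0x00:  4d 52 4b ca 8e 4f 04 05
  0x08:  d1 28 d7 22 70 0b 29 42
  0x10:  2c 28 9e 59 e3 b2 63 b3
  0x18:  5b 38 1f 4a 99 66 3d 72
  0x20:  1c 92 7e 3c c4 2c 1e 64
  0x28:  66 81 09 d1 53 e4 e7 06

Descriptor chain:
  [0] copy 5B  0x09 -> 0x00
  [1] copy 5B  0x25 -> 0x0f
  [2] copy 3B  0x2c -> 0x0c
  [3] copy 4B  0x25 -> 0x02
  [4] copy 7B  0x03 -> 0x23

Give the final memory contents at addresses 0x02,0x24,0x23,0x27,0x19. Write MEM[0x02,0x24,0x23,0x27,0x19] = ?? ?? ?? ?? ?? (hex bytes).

  after D0: wrote 5B at 0x00 = 28d722700b
  after D1: wrote 5B at 0x0f = 2c1e646681
  after D2: wrote 3B at 0x0c = 53e4e7
  after D3: wrote 4B at 0x02 = 2c1e6466
  after D4: wrote 7B at 0x23 = 1e64660405d128
query mem[0x02]=0x2c, mem[0x24]=0x64, mem[0x23]=0x1e, mem[0x27]=0x05, mem[0x19]=0x38

MEM[0x02,0x24,0x23,0x27,0x19] = 2c 64 1e 05 38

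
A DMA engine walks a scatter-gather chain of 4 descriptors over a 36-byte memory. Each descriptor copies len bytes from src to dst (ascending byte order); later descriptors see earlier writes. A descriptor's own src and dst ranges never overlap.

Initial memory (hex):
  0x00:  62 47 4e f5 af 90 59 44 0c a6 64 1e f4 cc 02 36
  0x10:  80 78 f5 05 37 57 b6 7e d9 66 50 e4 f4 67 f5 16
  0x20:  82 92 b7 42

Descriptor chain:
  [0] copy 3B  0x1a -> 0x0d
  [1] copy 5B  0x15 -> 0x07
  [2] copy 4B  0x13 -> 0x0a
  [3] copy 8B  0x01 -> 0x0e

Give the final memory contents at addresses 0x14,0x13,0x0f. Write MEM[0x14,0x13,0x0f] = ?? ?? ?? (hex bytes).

MEM[0x14,0x13,0x0f] = 57 59 4e

D0: mem[0x0d..0x0f] <- [50 e4 f4]
D1: mem[0x07..0x0b] <- [57 b6 7e d9 66]
D2: mem[0x0a..0x0d] <- [05 37 57 b6]
D3: mem[0x0e..0x15] <- [47 4e f5 af 90 59 57 b6]
query mem[0x14]=0x57, mem[0x13]=0x59, mem[0x0f]=0x4e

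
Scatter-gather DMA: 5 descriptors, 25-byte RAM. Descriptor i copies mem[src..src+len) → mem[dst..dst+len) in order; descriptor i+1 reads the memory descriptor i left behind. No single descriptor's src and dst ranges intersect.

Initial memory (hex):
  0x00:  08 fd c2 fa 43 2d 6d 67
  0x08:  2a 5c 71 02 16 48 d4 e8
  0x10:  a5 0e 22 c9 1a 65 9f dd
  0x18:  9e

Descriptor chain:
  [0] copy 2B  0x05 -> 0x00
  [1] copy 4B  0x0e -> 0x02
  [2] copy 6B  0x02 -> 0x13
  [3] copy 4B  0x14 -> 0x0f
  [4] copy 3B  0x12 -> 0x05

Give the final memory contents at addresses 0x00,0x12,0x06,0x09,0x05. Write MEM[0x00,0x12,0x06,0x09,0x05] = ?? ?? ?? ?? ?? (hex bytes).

[0] 0x05->0x00 len=2 : 2d 6d
[1] 0x0e->0x02 len=4 : d4 e8 a5 0e
[2] 0x02->0x13 len=6 : d4 e8 a5 0e 6d 67
[3] 0x14->0x0f len=4 : e8 a5 0e 6d
[4] 0x12->0x05 len=3 : 6d d4 e8
query mem[0x00]=0x2d, mem[0x12]=0x6d, mem[0x06]=0xd4, mem[0x09]=0x5c, mem[0x05]=0x6d

MEM[0x00,0x12,0x06,0x09,0x05] = 2d 6d d4 5c 6d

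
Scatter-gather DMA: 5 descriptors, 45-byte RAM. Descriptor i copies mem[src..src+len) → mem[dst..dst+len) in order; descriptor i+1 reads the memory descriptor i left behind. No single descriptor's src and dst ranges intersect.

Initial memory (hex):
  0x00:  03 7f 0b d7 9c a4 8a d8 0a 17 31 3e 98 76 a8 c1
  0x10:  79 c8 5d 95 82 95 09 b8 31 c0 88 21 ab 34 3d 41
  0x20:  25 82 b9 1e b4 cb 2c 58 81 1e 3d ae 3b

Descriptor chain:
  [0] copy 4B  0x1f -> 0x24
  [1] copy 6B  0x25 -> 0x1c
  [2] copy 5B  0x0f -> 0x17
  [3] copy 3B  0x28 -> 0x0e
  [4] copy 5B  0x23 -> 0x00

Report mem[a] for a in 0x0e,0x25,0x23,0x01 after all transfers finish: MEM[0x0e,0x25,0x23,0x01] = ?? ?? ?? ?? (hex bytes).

D0: mem[0x24..0x27] <- [41 25 82 b9]
D1: mem[0x1c..0x21] <- [25 82 b9 81 1e 3d]
D2: mem[0x17..0x1b] <- [c1 79 c8 5d 95]
D3: mem[0x0e..0x10] <- [81 1e 3d]
D4: mem[0x00..0x04] <- [1e 41 25 82 b9]
query mem[0x0e]=0x81, mem[0x25]=0x25, mem[0x23]=0x1e, mem[0x01]=0x41

MEM[0x0e,0x25,0x23,0x01] = 81 25 1e 41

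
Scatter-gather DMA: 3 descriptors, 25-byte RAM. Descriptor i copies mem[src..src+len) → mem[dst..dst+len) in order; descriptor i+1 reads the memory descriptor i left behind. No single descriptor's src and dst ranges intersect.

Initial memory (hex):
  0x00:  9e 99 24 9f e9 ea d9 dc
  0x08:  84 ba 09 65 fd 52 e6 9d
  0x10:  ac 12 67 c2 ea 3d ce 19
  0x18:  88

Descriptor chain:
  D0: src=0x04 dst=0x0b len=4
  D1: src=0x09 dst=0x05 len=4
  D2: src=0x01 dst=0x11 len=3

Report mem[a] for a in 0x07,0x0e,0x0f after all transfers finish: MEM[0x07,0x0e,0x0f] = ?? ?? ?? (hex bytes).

MEM[0x07,0x0e,0x0f] = e9 dc 9d

D0: mem[0x0b..0x0e] <- [e9 ea d9 dc]
D1: mem[0x05..0x08] <- [ba 09 e9 ea]
D2: mem[0x11..0x13] <- [99 24 9f]
query mem[0x07]=0xe9, mem[0x0e]=0xdc, mem[0x0f]=0x9d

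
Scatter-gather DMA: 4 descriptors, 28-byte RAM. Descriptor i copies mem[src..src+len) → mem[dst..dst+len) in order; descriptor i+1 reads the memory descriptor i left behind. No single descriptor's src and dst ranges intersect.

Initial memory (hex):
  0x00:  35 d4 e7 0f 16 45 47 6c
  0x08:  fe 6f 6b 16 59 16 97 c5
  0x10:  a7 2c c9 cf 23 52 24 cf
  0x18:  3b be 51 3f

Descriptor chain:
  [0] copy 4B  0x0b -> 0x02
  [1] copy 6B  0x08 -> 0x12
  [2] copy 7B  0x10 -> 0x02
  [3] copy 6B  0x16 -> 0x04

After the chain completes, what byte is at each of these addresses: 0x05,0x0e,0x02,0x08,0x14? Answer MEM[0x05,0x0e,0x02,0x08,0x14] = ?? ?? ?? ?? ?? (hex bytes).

  after D0: wrote 4B at 0x02 = 16591697
  after D1: wrote 6B at 0x12 = fe6f6b165916
  after D2: wrote 7B at 0x02 = a72cfe6f6b1659
  after D3: wrote 6B at 0x04 = 59163bbe513f
query mem[0x05]=0x16, mem[0x0e]=0x97, mem[0x02]=0xa7, mem[0x08]=0x51, mem[0x14]=0x6b

MEM[0x05,0x0e,0x02,0x08,0x14] = 16 97 a7 51 6b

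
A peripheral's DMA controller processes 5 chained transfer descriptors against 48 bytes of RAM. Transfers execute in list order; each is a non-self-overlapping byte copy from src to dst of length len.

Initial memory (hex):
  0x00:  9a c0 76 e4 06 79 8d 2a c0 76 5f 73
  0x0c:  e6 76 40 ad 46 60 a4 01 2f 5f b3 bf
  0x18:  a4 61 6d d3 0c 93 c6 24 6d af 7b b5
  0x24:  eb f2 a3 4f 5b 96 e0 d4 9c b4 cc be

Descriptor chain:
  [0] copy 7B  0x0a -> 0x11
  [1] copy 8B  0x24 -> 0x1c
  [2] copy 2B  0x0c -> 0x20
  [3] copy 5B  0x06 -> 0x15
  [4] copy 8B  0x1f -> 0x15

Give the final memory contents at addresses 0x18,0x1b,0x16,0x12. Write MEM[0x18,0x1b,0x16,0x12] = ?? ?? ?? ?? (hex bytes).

[0] 0x0a->0x11 len=7 : 5f 73 e6 76 40 ad 46
[1] 0x24->0x1c len=8 : eb f2 a3 4f 5b 96 e0 d4
[2] 0x0c->0x20 len=2 : e6 76
[3] 0x06->0x15 len=5 : 8d 2a c0 76 5f
[4] 0x1f->0x15 len=8 : 4f e6 76 e0 d4 eb f2 a3
query mem[0x18]=0xe0, mem[0x1b]=0xf2, mem[0x16]=0xe6, mem[0x12]=0x73

MEM[0x18,0x1b,0x16,0x12] = e0 f2 e6 73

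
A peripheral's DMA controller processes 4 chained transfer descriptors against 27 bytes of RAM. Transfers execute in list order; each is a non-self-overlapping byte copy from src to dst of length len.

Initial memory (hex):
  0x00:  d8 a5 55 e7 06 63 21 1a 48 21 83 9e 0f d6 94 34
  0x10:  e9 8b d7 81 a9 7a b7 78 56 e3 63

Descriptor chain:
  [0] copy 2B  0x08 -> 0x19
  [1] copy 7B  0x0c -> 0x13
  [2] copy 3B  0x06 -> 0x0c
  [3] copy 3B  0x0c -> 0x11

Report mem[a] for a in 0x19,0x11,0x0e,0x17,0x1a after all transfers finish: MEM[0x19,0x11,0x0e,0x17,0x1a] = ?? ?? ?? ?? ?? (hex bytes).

[0] 0x08->0x19 len=2 : 48 21
[1] 0x0c->0x13 len=7 : 0f d6 94 34 e9 8b d7
[2] 0x06->0x0c len=3 : 21 1a 48
[3] 0x0c->0x11 len=3 : 21 1a 48
query mem[0x19]=0xd7, mem[0x11]=0x21, mem[0x0e]=0x48, mem[0x17]=0xe9, mem[0x1a]=0x21

MEM[0x19,0x11,0x0e,0x17,0x1a] = d7 21 48 e9 21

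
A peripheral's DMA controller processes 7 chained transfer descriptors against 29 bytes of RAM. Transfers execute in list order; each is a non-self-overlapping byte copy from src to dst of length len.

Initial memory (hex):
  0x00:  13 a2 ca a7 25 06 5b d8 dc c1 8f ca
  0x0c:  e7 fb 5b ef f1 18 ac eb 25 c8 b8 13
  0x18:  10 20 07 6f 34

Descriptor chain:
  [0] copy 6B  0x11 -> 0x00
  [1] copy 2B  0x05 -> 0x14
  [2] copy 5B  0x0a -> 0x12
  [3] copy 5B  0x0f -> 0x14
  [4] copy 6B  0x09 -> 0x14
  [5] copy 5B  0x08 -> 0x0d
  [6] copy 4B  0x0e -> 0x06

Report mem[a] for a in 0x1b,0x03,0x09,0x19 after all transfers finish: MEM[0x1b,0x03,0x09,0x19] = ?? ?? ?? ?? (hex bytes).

D0: mem[0x00..0x05] <- [18 ac eb 25 c8 b8]
D1: mem[0x14..0x15] <- [b8 5b]
D2: mem[0x12..0x16] <- [8f ca e7 fb 5b]
D3: mem[0x14..0x18] <- [ef f1 18 8f ca]
D4: mem[0x14..0x19] <- [c1 8f ca e7 fb 5b]
D5: mem[0x0d..0x11] <- [dc c1 8f ca e7]
D6: mem[0x06..0x09] <- [c1 8f ca e7]
query mem[0x1b]=0x6f, mem[0x03]=0x25, mem[0x09]=0xe7, mem[0x19]=0x5b

MEM[0x1b,0x03,0x09,0x19] = 6f 25 e7 5b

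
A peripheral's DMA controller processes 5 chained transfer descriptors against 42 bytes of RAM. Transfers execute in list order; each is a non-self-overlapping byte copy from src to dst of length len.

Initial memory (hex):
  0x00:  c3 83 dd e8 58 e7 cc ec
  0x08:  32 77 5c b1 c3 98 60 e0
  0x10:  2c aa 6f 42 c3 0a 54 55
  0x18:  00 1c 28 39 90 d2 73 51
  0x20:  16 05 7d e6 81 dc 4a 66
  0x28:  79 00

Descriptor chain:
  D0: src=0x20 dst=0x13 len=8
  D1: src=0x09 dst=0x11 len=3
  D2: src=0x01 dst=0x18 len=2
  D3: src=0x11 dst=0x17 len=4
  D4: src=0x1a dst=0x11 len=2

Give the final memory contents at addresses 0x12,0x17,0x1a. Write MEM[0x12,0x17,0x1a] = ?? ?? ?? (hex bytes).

MEM[0x12,0x17,0x1a] = 39 77 05

  after D0: wrote 8B at 0x13 = 16057de681dc4a66
  after D1: wrote 3B at 0x11 = 775cb1
  after D2: wrote 2B at 0x18 = 83dd
  after D3: wrote 4B at 0x17 = 775cb105
  after D4: wrote 2B at 0x11 = 0539
query mem[0x12]=0x39, mem[0x17]=0x77, mem[0x1a]=0x05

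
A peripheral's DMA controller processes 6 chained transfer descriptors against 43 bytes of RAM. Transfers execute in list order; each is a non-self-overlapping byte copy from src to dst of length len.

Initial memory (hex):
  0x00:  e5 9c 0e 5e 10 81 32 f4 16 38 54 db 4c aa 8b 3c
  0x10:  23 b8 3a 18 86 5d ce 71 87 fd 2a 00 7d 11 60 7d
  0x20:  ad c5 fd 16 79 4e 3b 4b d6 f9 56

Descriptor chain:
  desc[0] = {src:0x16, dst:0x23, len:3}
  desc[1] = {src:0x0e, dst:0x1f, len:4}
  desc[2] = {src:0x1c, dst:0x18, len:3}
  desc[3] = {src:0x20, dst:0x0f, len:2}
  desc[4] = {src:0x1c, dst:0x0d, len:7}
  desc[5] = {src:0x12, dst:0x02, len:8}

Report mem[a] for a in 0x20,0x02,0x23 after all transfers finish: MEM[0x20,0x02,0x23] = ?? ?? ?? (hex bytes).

MEM[0x20,0x02,0x23] = 3c 23 ce

  after D0: wrote 3B at 0x23 = ce7187
  after D1: wrote 4B at 0x1f = 8b3c23b8
  after D2: wrote 3B at 0x18 = 7d1160
  after D3: wrote 2B at 0x0f = 3c23
  after D4: wrote 7B at 0x0d = 7d11608b3c23b8
  after D5: wrote 8B at 0x02 = 23b8865dce717d11
query mem[0x20]=0x3c, mem[0x02]=0x23, mem[0x23]=0xce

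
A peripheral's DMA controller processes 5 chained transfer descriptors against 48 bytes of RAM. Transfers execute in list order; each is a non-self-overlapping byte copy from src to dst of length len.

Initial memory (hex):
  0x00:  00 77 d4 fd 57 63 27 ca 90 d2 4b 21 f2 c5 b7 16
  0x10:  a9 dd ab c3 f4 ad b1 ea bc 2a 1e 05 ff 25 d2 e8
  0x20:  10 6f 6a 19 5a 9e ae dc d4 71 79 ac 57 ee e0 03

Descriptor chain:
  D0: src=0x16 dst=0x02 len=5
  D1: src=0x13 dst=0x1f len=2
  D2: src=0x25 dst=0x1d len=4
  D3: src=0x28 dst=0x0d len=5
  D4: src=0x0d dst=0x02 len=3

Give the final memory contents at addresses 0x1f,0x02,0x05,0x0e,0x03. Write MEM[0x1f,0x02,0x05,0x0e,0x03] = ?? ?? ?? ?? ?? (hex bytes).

D0: mem[0x02..0x06] <- [b1 ea bc 2a 1e]
D1: mem[0x1f..0x20] <- [c3 f4]
D2: mem[0x1d..0x20] <- [9e ae dc d4]
D3: mem[0x0d..0x11] <- [d4 71 79 ac 57]
D4: mem[0x02..0x04] <- [d4 71 79]
query mem[0x1f]=0xdc, mem[0x02]=0xd4, mem[0x05]=0x2a, mem[0x0e]=0x71, mem[0x03]=0x71

MEM[0x1f,0x02,0x05,0x0e,0x03] = dc d4 2a 71 71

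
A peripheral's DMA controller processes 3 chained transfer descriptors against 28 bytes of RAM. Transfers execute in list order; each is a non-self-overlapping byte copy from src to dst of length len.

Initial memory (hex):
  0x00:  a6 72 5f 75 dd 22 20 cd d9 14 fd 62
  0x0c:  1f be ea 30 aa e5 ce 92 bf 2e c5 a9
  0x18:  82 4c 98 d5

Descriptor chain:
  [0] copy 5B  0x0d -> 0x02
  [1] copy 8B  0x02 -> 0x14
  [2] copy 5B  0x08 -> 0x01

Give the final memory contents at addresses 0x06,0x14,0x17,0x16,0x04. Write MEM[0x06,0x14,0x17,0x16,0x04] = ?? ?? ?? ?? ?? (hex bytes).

  after D0: wrote 5B at 0x02 = beea30aae5
  after D1: wrote 8B at 0x14 = beea30aae5cdd914
  after D2: wrote 5B at 0x01 = d914fd621f
query mem[0x06]=0xe5, mem[0x14]=0xbe, mem[0x17]=0xaa, mem[0x16]=0x30, mem[0x04]=0x62

MEM[0x06,0x14,0x17,0x16,0x04] = e5 be aa 30 62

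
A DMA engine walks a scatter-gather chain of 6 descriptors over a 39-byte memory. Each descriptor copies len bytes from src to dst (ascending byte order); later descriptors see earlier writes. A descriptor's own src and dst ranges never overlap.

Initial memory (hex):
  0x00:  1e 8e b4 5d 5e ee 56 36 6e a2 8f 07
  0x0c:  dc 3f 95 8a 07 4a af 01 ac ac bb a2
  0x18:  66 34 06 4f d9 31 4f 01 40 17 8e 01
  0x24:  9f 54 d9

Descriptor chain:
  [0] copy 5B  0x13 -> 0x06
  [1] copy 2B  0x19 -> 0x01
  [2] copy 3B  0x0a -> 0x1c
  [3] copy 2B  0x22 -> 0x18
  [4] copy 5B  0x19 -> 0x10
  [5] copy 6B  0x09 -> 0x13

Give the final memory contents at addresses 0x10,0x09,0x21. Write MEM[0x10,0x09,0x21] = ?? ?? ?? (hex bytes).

[0] 0x13->0x06 len=5 : 01 ac ac bb a2
[1] 0x19->0x01 len=2 : 34 06
[2] 0x0a->0x1c len=3 : a2 07 dc
[3] 0x22->0x18 len=2 : 8e 01
[4] 0x19->0x10 len=5 : 01 06 4f a2 07
[5] 0x09->0x13 len=6 : bb a2 07 dc 3f 95
query mem[0x10]=0x01, mem[0x09]=0xbb, mem[0x21]=0x17

MEM[0x10,0x09,0x21] = 01 bb 17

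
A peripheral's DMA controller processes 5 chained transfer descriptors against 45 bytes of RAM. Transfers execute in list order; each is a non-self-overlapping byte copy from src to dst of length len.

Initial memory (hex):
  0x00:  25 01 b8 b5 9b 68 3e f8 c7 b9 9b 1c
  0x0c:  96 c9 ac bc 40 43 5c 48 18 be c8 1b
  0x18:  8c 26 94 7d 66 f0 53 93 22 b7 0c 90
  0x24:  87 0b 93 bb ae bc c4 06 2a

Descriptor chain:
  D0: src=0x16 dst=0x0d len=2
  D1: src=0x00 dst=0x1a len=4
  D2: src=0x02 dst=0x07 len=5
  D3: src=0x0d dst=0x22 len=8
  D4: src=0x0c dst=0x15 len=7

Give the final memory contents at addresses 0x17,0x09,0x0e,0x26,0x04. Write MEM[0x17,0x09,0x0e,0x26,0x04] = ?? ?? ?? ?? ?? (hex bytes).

[0] 0x16->0x0d len=2 : c8 1b
[1] 0x00->0x1a len=4 : 25 01 b8 b5
[2] 0x02->0x07 len=5 : b8 b5 9b 68 3e
[3] 0x0d->0x22 len=8 : c8 1b bc 40 43 5c 48 18
[4] 0x0c->0x15 len=7 : 96 c8 1b bc 40 43 5c
query mem[0x17]=0x1b, mem[0x09]=0x9b, mem[0x0e]=0x1b, mem[0x26]=0x43, mem[0x04]=0x9b

MEM[0x17,0x09,0x0e,0x26,0x04] = 1b 9b 1b 43 9b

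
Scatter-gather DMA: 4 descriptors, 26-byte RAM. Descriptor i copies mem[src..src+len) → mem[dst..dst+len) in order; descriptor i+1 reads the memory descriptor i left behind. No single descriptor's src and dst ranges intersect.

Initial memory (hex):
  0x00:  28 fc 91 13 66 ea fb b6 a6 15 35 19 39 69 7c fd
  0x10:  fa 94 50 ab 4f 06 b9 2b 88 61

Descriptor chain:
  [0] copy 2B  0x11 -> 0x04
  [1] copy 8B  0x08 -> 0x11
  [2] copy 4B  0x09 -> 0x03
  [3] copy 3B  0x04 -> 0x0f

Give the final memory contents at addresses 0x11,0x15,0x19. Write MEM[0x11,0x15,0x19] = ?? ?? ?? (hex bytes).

[0] 0x11->0x04 len=2 : 94 50
[1] 0x08->0x11 len=8 : a6 15 35 19 39 69 7c fd
[2] 0x09->0x03 len=4 : 15 35 19 39
[3] 0x04->0x0f len=3 : 35 19 39
query mem[0x11]=0x39, mem[0x15]=0x39, mem[0x19]=0x61

MEM[0x11,0x15,0x19] = 39 39 61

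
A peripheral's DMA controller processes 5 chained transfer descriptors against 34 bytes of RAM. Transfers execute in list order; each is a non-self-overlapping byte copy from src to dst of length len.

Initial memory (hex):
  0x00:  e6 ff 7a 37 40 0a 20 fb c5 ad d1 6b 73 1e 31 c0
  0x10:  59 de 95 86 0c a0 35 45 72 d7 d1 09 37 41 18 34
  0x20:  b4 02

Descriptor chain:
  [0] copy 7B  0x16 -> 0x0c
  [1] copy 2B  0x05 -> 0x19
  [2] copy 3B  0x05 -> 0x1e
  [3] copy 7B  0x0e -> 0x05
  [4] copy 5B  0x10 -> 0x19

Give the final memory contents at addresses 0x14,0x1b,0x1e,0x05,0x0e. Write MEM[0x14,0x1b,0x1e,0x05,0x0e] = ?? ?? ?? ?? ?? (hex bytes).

[0] 0x16->0x0c len=7 : 35 45 72 d7 d1 09 37
[1] 0x05->0x19 len=2 : 0a 20
[2] 0x05->0x1e len=3 : 0a 20 fb
[3] 0x0e->0x05 len=7 : 72 d7 d1 09 37 86 0c
[4] 0x10->0x19 len=5 : d1 09 37 86 0c
query mem[0x14]=0x0c, mem[0x1b]=0x37, mem[0x1e]=0x0a, mem[0x05]=0x72, mem[0x0e]=0x72

MEM[0x14,0x1b,0x1e,0x05,0x0e] = 0c 37 0a 72 72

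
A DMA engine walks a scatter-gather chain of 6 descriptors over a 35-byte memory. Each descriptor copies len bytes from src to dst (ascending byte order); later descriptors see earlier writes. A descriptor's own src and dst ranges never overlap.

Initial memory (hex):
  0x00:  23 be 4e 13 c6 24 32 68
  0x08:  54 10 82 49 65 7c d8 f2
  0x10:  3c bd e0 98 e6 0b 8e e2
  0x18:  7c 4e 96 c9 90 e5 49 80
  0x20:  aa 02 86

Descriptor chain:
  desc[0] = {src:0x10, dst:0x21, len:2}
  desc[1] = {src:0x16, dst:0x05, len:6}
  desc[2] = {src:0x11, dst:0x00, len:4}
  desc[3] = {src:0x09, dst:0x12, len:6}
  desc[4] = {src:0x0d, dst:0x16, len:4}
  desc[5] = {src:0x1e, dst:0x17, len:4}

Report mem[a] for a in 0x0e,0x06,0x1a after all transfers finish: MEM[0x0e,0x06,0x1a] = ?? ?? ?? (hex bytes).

D0: mem[0x21..0x22] <- [3c bd]
D1: mem[0x05..0x0a] <- [8e e2 7c 4e 96 c9]
D2: mem[0x00..0x03] <- [bd e0 98 e6]
D3: mem[0x12..0x17] <- [96 c9 49 65 7c d8]
D4: mem[0x16..0x19] <- [7c d8 f2 3c]
D5: mem[0x17..0x1a] <- [49 80 aa 3c]
query mem[0x0e]=0xd8, mem[0x06]=0xe2, mem[0x1a]=0x3c

MEM[0x0e,0x06,0x1a] = d8 e2 3c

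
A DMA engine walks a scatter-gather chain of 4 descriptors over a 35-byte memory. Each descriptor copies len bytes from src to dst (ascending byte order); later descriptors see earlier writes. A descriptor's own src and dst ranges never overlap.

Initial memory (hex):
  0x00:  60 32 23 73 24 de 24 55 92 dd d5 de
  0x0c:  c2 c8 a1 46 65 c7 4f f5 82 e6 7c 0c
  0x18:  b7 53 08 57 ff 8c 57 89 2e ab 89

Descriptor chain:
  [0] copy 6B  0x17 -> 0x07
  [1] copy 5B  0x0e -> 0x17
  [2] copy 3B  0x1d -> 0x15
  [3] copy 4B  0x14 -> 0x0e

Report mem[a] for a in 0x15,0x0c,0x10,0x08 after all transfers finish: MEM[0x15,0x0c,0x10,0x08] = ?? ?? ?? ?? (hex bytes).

MEM[0x15,0x0c,0x10,0x08] = 8c ff 57 b7

D0: mem[0x07..0x0c] <- [0c b7 53 08 57 ff]
D1: mem[0x17..0x1b] <- [a1 46 65 c7 4f]
D2: mem[0x15..0x17] <- [8c 57 89]
D3: mem[0x0e..0x11] <- [82 8c 57 89]
query mem[0x15]=0x8c, mem[0x0c]=0xff, mem[0x10]=0x57, mem[0x08]=0xb7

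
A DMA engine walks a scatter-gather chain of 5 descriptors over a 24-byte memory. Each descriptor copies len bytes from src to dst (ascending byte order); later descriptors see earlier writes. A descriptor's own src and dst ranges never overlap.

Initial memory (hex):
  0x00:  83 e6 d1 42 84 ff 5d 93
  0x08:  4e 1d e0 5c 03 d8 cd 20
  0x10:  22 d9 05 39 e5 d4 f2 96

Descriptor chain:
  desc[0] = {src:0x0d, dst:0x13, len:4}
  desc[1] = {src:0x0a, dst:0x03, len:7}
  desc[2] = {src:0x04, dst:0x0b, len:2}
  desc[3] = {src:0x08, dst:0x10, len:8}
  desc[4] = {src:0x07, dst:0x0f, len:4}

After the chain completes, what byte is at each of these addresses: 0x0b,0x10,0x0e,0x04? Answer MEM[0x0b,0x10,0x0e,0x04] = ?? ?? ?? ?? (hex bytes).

MEM[0x0b,0x10,0x0e,0x04] = 5c 20 cd 5c

D0: mem[0x13..0x16] <- [d8 cd 20 22]
D1: mem[0x03..0x09] <- [e0 5c 03 d8 cd 20 22]
D2: mem[0x0b..0x0c] <- [5c 03]
D3: mem[0x10..0x17] <- [20 22 e0 5c 03 d8 cd 20]
D4: mem[0x0f..0x12] <- [cd 20 22 e0]
query mem[0x0b]=0x5c, mem[0x10]=0x20, mem[0x0e]=0xcd, mem[0x04]=0x5c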